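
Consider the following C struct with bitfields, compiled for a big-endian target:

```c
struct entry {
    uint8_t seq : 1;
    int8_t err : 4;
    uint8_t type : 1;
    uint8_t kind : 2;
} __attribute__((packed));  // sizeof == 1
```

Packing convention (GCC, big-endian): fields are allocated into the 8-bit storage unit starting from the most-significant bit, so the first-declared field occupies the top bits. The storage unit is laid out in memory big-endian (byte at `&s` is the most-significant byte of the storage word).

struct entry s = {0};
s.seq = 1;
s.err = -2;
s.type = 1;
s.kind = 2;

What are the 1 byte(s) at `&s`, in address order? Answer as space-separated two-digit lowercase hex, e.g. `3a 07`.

[7+:1] seq=1 & 0x1 = 0x1; word=0x80
[3+:4] err=-2 & 0xf = 0xe; word=0xf0
[2+:1] type=1 & 0x1 = 0x1; word=0xf4
[0+:2] kind=2 & 0x3 = 0x2; word=0xf6
word = 0xf6 → big-endian bytes:
  [0]=0xf6

f6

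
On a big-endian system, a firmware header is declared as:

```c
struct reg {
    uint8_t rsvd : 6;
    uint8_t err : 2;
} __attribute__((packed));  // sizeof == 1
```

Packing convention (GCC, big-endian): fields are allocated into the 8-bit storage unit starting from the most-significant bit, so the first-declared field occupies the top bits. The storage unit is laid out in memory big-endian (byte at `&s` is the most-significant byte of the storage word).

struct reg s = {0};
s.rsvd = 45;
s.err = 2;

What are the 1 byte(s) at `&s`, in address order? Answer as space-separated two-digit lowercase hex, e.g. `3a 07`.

b6

rsvd:6 = 45 → 0x2d << 2 → word 0xb4
err:2 = 2 → 0x2 << 0 → word 0xb6
word = 0xb6 → big-endian bytes:
  [0]=0xb6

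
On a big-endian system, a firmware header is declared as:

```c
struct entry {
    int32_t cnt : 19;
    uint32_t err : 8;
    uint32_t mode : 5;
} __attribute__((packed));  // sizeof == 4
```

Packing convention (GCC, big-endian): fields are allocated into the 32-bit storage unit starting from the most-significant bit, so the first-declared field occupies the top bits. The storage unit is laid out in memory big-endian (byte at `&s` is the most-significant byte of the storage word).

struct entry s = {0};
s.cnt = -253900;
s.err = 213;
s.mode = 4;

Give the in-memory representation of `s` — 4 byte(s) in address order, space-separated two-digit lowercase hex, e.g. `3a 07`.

cnt (19b) val=-253900 bits=0x42034 at bit 13: 0x84068000
err (8b) val=213 bits=0xd5 at bit 5: 0x84069aa0
mode (5b) val=4 bits=0x4 at bit 0: 0x84069aa4
word = 0x84069aa4 → big-endian bytes:
  [0]=0x84  [1]=0x06  [2]=0x9a  [3]=0xa4

84 06 9a a4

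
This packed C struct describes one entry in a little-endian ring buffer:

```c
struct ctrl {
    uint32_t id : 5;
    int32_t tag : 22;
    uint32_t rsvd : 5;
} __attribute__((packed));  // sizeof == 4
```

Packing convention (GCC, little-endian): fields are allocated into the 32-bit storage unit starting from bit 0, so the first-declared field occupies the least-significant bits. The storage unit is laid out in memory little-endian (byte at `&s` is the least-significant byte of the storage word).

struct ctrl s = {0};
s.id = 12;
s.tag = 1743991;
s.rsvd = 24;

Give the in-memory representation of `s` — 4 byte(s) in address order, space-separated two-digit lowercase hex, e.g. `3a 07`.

ec 8e 53 c3

[0+:5] id=12 & 0x1f = 0xc; word=0x0000000c
[5+:22] tag=1743991 & 0x3fffff = 0x1a9c77; word=0x03538eec
[27+:5] rsvd=24 & 0x1f = 0x18; word=0xc3538eec
word = 0xc3538eec → little-endian bytes:
  [0]=0xec  [1]=0x8e  [2]=0x53  [3]=0xc3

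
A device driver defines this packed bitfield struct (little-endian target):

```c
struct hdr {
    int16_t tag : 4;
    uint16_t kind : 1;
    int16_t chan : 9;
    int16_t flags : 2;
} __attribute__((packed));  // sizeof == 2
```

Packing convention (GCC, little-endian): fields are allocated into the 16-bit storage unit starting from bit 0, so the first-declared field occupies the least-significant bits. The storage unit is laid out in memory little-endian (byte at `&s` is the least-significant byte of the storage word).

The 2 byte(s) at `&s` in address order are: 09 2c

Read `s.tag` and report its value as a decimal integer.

[0]=0x09 [1]=0x2c (little-endian) → word 0x2c09
tag:4 @ bit 0 → (0x2c09>>0)&0xf = 0x9  ←
kind:1 @ bit 4 → (0x2c09>>4)&0x1 = 0x0
chan:9 @ bit 5 → (0x2c09>>5)&0x1ff = 0x160
flags:2 @ bit 14 → (0x2c09>>14)&0x3 = 0x0
tag signed 4b, MSB=1: 9 - 16 = -7

-7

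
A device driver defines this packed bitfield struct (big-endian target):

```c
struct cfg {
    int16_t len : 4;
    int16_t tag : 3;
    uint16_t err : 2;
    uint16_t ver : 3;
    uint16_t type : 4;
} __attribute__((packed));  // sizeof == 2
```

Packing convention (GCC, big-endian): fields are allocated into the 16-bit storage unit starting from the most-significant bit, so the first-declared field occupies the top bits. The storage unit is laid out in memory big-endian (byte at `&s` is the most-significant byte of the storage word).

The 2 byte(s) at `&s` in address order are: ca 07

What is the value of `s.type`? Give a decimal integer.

[0]=0xca [1]=0x07 (big-endian) → word 0xca07
len [12+:4] = (word>>12) & 0xf = 12
tag [9+:3] = (word>>9) & 0x7 = 5
err [7+:2] = (word>>7) & 0x3 = 0
ver [4+:3] = (word>>4) & 0x7 = 0
type [0+:4] = (word>>0) & 0xf = 7  ←

7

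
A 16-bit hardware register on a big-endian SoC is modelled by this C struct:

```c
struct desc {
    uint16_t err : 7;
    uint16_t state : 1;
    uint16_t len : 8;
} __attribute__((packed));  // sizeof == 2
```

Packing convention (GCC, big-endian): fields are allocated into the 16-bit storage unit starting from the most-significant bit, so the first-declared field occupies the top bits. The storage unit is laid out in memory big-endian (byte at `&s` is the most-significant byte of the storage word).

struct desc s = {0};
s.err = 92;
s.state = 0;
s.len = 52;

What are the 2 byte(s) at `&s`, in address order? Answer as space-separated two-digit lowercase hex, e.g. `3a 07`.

err (7b) val=92 bits=0x5c at bit 9: 0xb800
state (1b) val=0 bits=0x0 at bit 8: 0xb800
len (8b) val=52 bits=0x34 at bit 0: 0xb834
word = 0xb834 → big-endian bytes:
  [0]=0xb8  [1]=0x34

b8 34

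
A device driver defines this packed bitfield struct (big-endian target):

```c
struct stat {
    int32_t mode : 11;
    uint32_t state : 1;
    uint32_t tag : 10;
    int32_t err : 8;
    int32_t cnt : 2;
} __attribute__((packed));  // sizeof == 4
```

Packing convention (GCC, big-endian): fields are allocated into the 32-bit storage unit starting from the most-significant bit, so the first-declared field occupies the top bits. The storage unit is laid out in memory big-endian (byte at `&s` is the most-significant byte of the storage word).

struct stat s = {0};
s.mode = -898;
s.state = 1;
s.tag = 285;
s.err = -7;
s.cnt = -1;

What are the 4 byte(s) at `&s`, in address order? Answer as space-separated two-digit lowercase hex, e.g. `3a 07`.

8f d4 77 e7

mode (11b) val=-898 bits=0x47e at bit 21: 0x8fc00000
state (1b) val=1 bits=0x1 at bit 20: 0x8fd00000
tag (10b) val=285 bits=0x11d at bit 10: 0x8fd47400
err (8b) val=-7 bits=0xf9 at bit 2: 0x8fd477e4
cnt (2b) val=-1 bits=0x3 at bit 0: 0x8fd477e7
word = 0x8fd477e7 → big-endian bytes:
  [0]=0x8f  [1]=0xd4  [2]=0x77  [3]=0xe7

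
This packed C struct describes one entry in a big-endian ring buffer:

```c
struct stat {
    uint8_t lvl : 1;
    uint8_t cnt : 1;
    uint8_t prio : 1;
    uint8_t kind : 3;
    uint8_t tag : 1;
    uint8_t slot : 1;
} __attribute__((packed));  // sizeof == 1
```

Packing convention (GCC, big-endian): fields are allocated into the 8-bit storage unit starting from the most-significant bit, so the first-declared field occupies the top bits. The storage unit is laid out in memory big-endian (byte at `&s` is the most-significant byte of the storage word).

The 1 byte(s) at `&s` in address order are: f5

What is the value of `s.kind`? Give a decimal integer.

[0]=0xf5 (big-endian) → word 0xf5
lvl:1 @ bit 7 → (0xf5>>7)&0x1 = 0x1
cnt:1 @ bit 6 → (0xf5>>6)&0x1 = 0x1
prio:1 @ bit 5 → (0xf5>>5)&0x1 = 0x1
kind:3 @ bit 2 → (0xf5>>2)&0x7 = 0x5  ←
tag:1 @ bit 1 → (0xf5>>1)&0x1 = 0x0
slot:1 @ bit 0 → (0xf5>>0)&0x1 = 0x1

5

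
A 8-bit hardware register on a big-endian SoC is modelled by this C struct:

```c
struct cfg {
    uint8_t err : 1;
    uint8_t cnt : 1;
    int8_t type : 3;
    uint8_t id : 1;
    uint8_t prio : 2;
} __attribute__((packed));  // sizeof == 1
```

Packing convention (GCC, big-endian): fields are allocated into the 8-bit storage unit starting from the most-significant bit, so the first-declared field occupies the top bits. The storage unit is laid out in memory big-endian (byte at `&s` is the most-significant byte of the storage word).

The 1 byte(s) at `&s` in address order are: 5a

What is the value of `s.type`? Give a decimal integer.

3

[0]=0x5a (big-endian) → word 0x5a
err:1 @ bit 7 → (0x5a>>7)&0x1 = 0x0
cnt:1 @ bit 6 → (0x5a>>6)&0x1 = 0x1
type:3 @ bit 3 → (0x5a>>3)&0x7 = 0x3  ←
id:1 @ bit 2 → (0x5a>>2)&0x1 = 0x0
prio:2 @ bit 0 → (0x5a>>0)&0x3 = 0x2
type signed 3b, MSB=0: value = 3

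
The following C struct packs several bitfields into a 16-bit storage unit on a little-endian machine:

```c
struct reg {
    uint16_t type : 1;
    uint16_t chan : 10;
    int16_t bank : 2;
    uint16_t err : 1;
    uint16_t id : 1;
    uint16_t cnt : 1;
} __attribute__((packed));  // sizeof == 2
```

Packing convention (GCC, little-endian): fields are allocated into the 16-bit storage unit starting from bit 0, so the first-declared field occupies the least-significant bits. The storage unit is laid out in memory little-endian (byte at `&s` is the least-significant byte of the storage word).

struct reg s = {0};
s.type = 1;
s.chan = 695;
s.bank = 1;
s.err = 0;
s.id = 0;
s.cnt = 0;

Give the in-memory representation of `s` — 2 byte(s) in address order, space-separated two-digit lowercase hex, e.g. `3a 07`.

6f 0d

type:1 = 1 → 0x1 << 0 → word 0x0001
chan:10 = 695 → 0x2b7 << 1 → word 0x056f
bank:2 = 1 → 0x1 << 11 → word 0x0d6f
err:1 = 0 → 0x0 << 13 → word 0x0d6f
id:1 = 0 → 0x0 << 14 → word 0x0d6f
cnt:1 = 0 → 0x0 << 15 → word 0x0d6f
word = 0x0d6f → little-endian bytes:
  [0]=0x6f  [1]=0x0d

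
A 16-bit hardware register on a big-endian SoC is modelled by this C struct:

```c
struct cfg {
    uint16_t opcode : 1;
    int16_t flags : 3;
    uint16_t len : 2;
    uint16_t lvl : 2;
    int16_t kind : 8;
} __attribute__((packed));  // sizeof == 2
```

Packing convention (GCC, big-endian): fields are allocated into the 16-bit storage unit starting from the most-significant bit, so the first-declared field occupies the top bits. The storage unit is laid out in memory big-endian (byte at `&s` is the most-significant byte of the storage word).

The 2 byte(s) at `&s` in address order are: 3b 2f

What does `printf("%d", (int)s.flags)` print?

3

[0]=0x3b [1]=0x2f (big-endian) → word 0x3b2f
opcode [15+:1] = (word>>15) & 0x1 = 0
flags [12+:3] = (word>>12) & 0x7 = 3  ←
len [10+:2] = (word>>10) & 0x3 = 2
lvl [8+:2] = (word>>8) & 0x3 = 3
kind [0+:8] = (word>>0) & 0xff = 47
flags signed 3b, MSB=0: value = 3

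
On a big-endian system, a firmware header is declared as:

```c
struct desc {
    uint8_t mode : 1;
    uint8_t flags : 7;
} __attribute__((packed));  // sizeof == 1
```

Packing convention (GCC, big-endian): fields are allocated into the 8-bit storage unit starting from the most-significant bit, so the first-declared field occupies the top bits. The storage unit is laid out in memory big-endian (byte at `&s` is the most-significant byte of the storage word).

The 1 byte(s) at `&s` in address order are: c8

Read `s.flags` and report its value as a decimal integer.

[0]=0xc8 (big-endian) → word 0xc8
mode:1 @ bit 7 → (0xc8>>7)&0x1 = 0x1
flags:7 @ bit 0 → (0xc8>>0)&0x7f = 0x48  ←

72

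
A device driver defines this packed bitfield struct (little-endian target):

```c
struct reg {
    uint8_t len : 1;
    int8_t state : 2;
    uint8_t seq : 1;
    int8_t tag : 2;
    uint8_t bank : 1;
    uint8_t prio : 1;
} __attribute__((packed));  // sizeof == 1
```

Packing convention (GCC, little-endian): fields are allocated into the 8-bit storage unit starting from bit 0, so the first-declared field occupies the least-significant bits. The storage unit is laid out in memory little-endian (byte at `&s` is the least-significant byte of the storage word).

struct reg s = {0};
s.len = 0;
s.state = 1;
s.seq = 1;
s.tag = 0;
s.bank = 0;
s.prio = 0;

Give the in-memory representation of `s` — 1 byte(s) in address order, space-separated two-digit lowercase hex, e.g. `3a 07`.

[0+:1] len=0 & 0x1 = 0x0; word=0x00
[1+:2] state=1 & 0x3 = 0x1; word=0x02
[3+:1] seq=1 & 0x1 = 0x1; word=0x0a
[4+:2] tag=0 & 0x3 = 0x0; word=0x0a
[6+:1] bank=0 & 0x1 = 0x0; word=0x0a
[7+:1] prio=0 & 0x1 = 0x0; word=0x0a
word = 0x0a → little-endian bytes:
  [0]=0x0a

0a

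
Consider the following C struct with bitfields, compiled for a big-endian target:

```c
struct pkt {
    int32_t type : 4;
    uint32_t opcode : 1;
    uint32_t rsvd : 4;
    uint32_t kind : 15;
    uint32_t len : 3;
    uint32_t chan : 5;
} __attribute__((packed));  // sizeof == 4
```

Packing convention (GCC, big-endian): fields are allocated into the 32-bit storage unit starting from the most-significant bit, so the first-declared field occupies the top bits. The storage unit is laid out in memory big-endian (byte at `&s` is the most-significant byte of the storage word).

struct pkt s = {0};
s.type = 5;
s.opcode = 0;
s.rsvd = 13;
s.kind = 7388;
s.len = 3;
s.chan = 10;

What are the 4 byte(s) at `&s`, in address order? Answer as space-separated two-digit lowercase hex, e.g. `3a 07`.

56 9c dc 6a

type (4b) val=5 bits=0x5 at bit 28: 0x50000000
opcode (1b) val=0 bits=0x0 at bit 27: 0x50000000
rsvd (4b) val=13 bits=0xd at bit 23: 0x56800000
kind (15b) val=7388 bits=0x1cdc at bit 8: 0x569cdc00
len (3b) val=3 bits=0x3 at bit 5: 0x569cdc60
chan (5b) val=10 bits=0xa at bit 0: 0x569cdc6a
word = 0x569cdc6a → big-endian bytes:
  [0]=0x56  [1]=0x9c  [2]=0xdc  [3]=0x6a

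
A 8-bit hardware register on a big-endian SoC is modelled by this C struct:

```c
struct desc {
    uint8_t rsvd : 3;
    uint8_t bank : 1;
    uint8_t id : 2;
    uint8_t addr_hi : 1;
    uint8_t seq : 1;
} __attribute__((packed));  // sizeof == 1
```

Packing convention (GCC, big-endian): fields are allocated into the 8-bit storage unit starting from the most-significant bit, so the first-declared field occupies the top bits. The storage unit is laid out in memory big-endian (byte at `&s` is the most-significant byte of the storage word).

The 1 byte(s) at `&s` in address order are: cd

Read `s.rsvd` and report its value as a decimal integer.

[0]=0xcd (big-endian) → word 0xcd
rsvd [5+:3] = (word>>5) & 0x7 = 6  ←
bank [4+:1] = (word>>4) & 0x1 = 0
id [2+:2] = (word>>2) & 0x3 = 3
addr_hi [1+:1] = (word>>1) & 0x1 = 0
seq [0+:1] = (word>>0) & 0x1 = 1

6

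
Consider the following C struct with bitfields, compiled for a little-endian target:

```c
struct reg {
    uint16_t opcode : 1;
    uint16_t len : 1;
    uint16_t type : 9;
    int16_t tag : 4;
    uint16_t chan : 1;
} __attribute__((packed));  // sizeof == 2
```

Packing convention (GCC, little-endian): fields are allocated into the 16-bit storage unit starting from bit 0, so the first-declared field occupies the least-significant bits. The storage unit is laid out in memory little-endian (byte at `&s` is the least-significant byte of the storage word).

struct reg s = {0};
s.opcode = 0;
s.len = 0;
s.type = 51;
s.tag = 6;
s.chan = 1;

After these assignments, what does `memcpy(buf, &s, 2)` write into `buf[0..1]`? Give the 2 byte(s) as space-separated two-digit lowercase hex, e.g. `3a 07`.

cc b0

[0+:1] opcode=0 & 0x1 = 0x0; word=0x0000
[1+:1] len=0 & 0x1 = 0x0; word=0x0000
[2+:9] type=51 & 0x1ff = 0x33; word=0x00cc
[11+:4] tag=6 & 0xf = 0x6; word=0x30cc
[15+:1] chan=1 & 0x1 = 0x1; word=0xb0cc
word = 0xb0cc → little-endian bytes:
  [0]=0xcc  [1]=0xb0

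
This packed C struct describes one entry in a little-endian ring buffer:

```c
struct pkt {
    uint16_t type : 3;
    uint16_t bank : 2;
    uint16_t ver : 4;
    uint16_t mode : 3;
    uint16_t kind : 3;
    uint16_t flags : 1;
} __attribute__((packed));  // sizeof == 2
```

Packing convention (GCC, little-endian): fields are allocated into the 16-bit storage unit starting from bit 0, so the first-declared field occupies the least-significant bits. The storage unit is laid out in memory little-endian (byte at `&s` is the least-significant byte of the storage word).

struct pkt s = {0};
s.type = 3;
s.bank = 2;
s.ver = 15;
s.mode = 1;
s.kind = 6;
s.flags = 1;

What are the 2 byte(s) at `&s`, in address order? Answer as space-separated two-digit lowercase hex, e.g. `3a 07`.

f3 e3

type (3b) val=3 bits=0x3 at bit 0: 0x0003
bank (2b) val=2 bits=0x2 at bit 3: 0x0013
ver (4b) val=15 bits=0xf at bit 5: 0x01f3
mode (3b) val=1 bits=0x1 at bit 9: 0x03f3
kind (3b) val=6 bits=0x6 at bit 12: 0x63f3
flags (1b) val=1 bits=0x1 at bit 15: 0xe3f3
word = 0xe3f3 → little-endian bytes:
  [0]=0xf3  [1]=0xe3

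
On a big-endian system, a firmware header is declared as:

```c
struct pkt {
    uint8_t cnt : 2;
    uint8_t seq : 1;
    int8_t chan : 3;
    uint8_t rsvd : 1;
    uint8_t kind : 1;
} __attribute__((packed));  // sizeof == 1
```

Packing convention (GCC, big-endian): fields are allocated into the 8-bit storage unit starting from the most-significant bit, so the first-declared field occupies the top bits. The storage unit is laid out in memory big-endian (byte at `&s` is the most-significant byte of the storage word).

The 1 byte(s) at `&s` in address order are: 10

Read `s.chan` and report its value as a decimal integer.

[0]=0x10 (big-endian) → word 0x10
cnt [6+:2] = (word>>6) & 0x3 = 0
seq [5+:1] = (word>>5) & 0x1 = 0
chan [2+:3] = (word>>2) & 0x7 = 4  ←
rsvd [1+:1] = (word>>1) & 0x1 = 0
kind [0+:1] = (word>>0) & 0x1 = 0
chan signed 3b, MSB=1: 4 - 8 = -4

-4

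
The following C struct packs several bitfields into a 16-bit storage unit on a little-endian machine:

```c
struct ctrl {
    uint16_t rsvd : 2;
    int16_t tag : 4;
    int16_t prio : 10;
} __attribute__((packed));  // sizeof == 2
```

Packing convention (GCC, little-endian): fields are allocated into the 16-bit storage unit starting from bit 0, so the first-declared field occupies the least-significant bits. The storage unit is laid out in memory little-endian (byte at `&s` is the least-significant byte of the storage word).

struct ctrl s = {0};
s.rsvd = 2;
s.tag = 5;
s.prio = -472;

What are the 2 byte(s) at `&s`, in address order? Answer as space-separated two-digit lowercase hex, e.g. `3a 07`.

16 8a

rsvd:2 = 2 → 0x2 << 0 → word 0x0002
tag:4 = 5 → 0x5 << 2 → word 0x0016
prio:10 = -472 → 0x228 << 6 → word 0x8a16
word = 0x8a16 → little-endian bytes:
  [0]=0x16  [1]=0x8a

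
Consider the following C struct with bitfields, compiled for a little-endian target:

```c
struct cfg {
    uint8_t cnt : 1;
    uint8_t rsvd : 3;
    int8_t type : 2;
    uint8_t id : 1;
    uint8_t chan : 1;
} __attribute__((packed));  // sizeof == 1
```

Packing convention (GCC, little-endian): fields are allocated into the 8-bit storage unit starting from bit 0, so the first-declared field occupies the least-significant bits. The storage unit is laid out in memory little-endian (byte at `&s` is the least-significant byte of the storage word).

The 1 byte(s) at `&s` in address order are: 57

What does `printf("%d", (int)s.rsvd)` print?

[0]=0x57 (little-endian) → word 0x57
cnt:1 @ bit 0 → (0x57>>0)&0x1 = 0x1
rsvd:3 @ bit 1 → (0x57>>1)&0x7 = 0x3  ←
type:2 @ bit 4 → (0x57>>4)&0x3 = 0x1
id:1 @ bit 6 → (0x57>>6)&0x1 = 0x1
chan:1 @ bit 7 → (0x57>>7)&0x1 = 0x0

3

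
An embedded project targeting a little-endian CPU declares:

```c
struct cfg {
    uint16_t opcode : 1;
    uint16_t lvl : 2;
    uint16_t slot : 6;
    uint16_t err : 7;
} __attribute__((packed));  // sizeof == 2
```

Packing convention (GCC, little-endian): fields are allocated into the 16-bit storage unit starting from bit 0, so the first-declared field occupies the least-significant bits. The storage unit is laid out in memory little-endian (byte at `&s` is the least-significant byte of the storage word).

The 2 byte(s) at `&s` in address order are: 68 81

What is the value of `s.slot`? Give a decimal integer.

[0]=0x68 [1]=0x81 (little-endian) → word 0x8168
opcode [0+:1] = (word>>0) & 0x1 = 0
lvl [1+:2] = (word>>1) & 0x3 = 0
slot [3+:6] = (word>>3) & 0x3f = 45  ←
err [9+:7] = (word>>9) & 0x7f = 64

45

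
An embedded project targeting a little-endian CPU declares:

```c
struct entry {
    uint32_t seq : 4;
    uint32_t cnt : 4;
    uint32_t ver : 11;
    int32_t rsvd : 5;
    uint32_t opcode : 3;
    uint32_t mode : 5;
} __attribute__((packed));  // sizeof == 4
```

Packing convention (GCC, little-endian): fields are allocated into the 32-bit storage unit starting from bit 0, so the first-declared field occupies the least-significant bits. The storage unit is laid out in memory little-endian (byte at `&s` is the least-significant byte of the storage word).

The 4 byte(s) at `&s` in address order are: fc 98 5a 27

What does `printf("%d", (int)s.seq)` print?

[0]=0xfc [1]=0x98 [2]=0x5a [3]=0x27 (little-endian) → word 0x275a98fc
seq:4 @ bit 0 → (0x275a98fc>>0)&0xf = 0xc  ←
cnt:4 @ bit 4 → (0x275a98fc>>4)&0xf = 0xf
ver:11 @ bit 8 → (0x275a98fc>>8)&0x7ff = 0x298
rsvd:5 @ bit 19 → (0x275a98fc>>19)&0x1f = 0xb
opcode:3 @ bit 24 → (0x275a98fc>>24)&0x7 = 0x7
mode:5 @ bit 27 → (0x275a98fc>>27)&0x1f = 0x4

12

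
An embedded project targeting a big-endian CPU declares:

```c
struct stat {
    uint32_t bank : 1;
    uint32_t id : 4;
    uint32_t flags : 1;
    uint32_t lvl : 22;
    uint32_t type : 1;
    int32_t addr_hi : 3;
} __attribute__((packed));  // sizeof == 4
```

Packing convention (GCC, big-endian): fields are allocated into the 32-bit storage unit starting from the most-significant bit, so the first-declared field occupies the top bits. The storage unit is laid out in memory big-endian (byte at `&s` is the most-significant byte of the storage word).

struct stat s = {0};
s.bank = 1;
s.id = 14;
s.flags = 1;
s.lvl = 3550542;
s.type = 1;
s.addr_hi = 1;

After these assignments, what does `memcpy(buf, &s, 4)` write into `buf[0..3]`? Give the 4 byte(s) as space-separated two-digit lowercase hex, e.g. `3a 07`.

[31+:1] bank=1 & 0x1 = 0x1; word=0x80000000
[27+:4] id=14 & 0xf = 0xe; word=0xf0000000
[26+:1] flags=1 & 0x1 = 0x1; word=0xf4000000
[4+:22] lvl=3550542 & 0x3fffff = 0x362d4e; word=0xf762d4e0
[3+:1] type=1 & 0x1 = 0x1; word=0xf762d4e8
[0+:3] addr_hi=1 & 0x7 = 0x1; word=0xf762d4e9
word = 0xf762d4e9 → big-endian bytes:
  [0]=0xf7  [1]=0x62  [2]=0xd4  [3]=0xe9

f7 62 d4 e9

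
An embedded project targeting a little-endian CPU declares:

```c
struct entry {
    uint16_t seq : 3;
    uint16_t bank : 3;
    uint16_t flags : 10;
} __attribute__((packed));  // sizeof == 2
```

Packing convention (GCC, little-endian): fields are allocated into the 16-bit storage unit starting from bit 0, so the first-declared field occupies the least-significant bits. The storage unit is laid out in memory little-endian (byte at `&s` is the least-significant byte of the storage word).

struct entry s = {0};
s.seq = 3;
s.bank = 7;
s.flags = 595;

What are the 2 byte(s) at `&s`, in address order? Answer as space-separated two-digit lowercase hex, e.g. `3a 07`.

fb 94

seq (3b) val=3 bits=0x3 at bit 0: 0x0003
bank (3b) val=7 bits=0x7 at bit 3: 0x003b
flags (10b) val=595 bits=0x253 at bit 6: 0x94fb
word = 0x94fb → little-endian bytes:
  [0]=0xfb  [1]=0x94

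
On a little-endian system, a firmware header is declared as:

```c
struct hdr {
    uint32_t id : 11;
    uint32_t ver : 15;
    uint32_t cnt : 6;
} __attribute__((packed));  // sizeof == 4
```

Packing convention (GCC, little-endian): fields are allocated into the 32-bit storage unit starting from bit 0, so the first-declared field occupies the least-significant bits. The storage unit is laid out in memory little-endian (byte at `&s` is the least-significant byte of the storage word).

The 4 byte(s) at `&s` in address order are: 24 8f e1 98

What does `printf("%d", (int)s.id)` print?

1828

[0]=0x24 [1]=0x8f [2]=0xe1 [3]=0x98 (little-endian) → word 0x98e18f24
id:11 @ bit 0 → (0x98e18f24>>0)&0x7ff = 0x724  ←
ver:15 @ bit 11 → (0x98e18f24>>11)&0x7fff = 0x1c31
cnt:6 @ bit 26 → (0x98e18f24>>26)&0x3f = 0x26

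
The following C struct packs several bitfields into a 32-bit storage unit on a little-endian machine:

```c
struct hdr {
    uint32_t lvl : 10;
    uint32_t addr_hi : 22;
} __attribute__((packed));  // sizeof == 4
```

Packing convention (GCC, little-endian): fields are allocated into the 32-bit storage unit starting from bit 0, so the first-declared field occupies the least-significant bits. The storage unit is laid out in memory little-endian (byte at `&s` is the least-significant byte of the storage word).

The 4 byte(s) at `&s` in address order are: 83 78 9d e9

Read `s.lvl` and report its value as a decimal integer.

[0]=0x83 [1]=0x78 [2]=0x9d [3]=0xe9 (little-endian) → word 0xe99d7883
lvl:10 @ bit 0 → (0xe99d7883>>0)&0x3ff = 0x83  ←
addr_hi:22 @ bit 10 → (0xe99d7883>>10)&0x3fffff = 0x3a675e

131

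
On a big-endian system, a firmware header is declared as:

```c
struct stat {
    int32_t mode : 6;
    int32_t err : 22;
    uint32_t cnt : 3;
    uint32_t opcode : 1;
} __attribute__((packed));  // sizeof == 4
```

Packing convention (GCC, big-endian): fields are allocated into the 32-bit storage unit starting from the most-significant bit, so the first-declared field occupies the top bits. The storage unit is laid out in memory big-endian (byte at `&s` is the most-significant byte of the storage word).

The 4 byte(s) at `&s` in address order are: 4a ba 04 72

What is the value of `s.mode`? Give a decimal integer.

18

[0]=0x4a [1]=0xba [2]=0x04 [3]=0x72 (big-endian) → word 0x4aba0472
mode:6 @ bit 26 → (0x4aba0472>>26)&0x3f = 0x12  ←
err:22 @ bit 4 → (0x4aba0472>>4)&0x3fffff = 0x2ba047
cnt:3 @ bit 1 → (0x4aba0472>>1)&0x7 = 0x1
opcode:1 @ bit 0 → (0x4aba0472>>0)&0x1 = 0x0
mode signed 6b, MSB=0: value = 18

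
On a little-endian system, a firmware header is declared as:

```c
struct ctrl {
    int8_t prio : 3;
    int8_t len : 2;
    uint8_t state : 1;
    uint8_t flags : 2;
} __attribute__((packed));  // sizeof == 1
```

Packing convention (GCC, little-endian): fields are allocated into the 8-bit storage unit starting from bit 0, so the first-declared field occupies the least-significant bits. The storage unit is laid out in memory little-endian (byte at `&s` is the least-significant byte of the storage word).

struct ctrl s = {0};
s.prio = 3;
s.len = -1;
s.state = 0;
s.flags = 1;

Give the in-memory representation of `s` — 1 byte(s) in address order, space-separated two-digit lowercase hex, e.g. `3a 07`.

prio (3b) val=3 bits=0x3 at bit 0: 0x03
len (2b) val=-1 bits=0x3 at bit 3: 0x1b
state (1b) val=0 bits=0x0 at bit 5: 0x1b
flags (2b) val=1 bits=0x1 at bit 6: 0x5b
word = 0x5b → little-endian bytes:
  [0]=0x5b

5b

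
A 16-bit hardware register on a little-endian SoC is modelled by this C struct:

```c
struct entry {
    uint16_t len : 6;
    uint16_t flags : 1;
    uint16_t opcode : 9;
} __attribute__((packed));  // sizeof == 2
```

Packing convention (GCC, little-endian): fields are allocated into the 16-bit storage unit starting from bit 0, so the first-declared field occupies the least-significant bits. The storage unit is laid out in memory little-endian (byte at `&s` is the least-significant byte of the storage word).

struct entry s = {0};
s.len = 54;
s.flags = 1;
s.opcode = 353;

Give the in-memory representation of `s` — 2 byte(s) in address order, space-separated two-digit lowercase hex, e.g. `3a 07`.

f6 b0

[0+:6] len=54 & 0x3f = 0x36; word=0x0036
[6+:1] flags=1 & 0x1 = 0x1; word=0x0076
[7+:9] opcode=353 & 0x1ff = 0x161; word=0xb0f6
word = 0xb0f6 → little-endian bytes:
  [0]=0xf6  [1]=0xb0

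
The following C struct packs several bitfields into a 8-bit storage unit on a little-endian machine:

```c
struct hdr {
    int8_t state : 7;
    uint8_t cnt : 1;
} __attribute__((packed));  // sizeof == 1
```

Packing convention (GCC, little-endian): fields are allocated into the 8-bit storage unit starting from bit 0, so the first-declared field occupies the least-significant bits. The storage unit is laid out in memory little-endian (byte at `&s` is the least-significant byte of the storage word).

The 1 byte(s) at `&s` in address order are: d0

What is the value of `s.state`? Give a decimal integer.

-48

[0]=0xd0 (little-endian) → word 0xd0
state [0+:7] = (word>>0) & 0x7f = 80  ←
cnt [7+:1] = (word>>7) & 0x1 = 1
state signed 7b, MSB=1: 80 - 128 = -48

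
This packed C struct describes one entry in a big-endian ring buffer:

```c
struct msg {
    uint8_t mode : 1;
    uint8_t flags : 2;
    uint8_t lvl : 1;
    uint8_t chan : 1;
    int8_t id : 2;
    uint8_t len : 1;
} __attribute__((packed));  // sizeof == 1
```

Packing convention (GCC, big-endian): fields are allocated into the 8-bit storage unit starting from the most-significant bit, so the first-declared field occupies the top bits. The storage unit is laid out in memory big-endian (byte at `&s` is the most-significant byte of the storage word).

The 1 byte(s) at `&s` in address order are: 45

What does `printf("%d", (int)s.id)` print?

-2

[0]=0x45 (big-endian) → word 0x45
mode [7+:1] = (word>>7) & 0x1 = 0
flags [5+:2] = (word>>5) & 0x3 = 2
lvl [4+:1] = (word>>4) & 0x1 = 0
chan [3+:1] = (word>>3) & 0x1 = 0
id [1+:2] = (word>>1) & 0x3 = 2  ←
len [0+:1] = (word>>0) & 0x1 = 1
id signed 2b, MSB=1: 2 - 4 = -2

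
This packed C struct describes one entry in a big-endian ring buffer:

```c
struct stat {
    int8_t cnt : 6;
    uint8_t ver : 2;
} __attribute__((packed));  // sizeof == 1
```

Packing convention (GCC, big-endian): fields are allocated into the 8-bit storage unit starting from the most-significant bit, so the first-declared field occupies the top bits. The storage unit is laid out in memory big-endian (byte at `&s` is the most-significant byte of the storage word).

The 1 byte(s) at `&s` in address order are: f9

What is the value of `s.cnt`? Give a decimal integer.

-2

[0]=0xf9 (big-endian) → word 0xf9
cnt [2+:6] = (word>>2) & 0x3f = 62  ←
ver [0+:2] = (word>>0) & 0x3 = 1
cnt signed 6b, MSB=1: 62 - 64 = -2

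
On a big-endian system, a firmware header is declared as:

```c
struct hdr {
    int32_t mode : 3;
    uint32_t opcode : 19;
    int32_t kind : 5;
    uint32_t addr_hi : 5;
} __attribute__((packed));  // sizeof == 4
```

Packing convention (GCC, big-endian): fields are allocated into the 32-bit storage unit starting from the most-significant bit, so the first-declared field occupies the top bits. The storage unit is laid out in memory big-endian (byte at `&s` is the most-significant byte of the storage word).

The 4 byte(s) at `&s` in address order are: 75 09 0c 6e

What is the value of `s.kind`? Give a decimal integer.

3

[0]=0x75 [1]=0x09 [2]=0x0c [3]=0x6e (big-endian) → word 0x75090c6e
mode:3 @ bit 29 → (0x75090c6e>>29)&0x7 = 0x3
opcode:19 @ bit 10 → (0x75090c6e>>10)&0x7ffff = 0x54243
kind:5 @ bit 5 → (0x75090c6e>>5)&0x1f = 0x3  ←
addr_hi:5 @ bit 0 → (0x75090c6e>>0)&0x1f = 0xe
kind signed 5b, MSB=0: value = 3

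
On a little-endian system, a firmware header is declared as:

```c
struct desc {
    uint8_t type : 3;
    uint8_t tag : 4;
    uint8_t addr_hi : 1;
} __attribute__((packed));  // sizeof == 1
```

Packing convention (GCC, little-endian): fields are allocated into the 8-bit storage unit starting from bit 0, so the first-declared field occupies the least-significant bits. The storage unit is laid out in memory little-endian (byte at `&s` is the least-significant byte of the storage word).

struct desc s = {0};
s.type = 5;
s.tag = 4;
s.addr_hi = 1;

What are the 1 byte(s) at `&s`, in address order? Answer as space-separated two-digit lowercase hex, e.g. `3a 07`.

a5

type:3 = 5 → 0x5 << 0 → word 0x05
tag:4 = 4 → 0x4 << 3 → word 0x25
addr_hi:1 = 1 → 0x1 << 7 → word 0xa5
word = 0xa5 → little-endian bytes:
  [0]=0xa5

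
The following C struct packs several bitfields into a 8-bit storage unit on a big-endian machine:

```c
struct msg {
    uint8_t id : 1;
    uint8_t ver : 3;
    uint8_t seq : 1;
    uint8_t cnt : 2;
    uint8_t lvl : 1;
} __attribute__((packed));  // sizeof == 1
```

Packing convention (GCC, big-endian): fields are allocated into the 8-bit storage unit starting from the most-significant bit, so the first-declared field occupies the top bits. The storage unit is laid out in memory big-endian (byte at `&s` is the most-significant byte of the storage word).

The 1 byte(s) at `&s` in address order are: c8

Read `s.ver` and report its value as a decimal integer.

4

[0]=0xc8 (big-endian) → word 0xc8
id [7+:1] = (word>>7) & 0x1 = 1
ver [4+:3] = (word>>4) & 0x7 = 4  ←
seq [3+:1] = (word>>3) & 0x1 = 1
cnt [1+:2] = (word>>1) & 0x3 = 0
lvl [0+:1] = (word>>0) & 0x1 = 0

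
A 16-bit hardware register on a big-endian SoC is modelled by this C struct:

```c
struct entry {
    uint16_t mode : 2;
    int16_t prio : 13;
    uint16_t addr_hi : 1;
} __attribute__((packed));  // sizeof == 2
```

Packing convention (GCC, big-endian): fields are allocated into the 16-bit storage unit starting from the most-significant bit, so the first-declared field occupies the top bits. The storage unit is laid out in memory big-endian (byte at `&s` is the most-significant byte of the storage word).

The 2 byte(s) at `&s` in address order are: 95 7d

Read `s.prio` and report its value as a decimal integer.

2750

[0]=0x95 [1]=0x7d (big-endian) → word 0x957d
mode:2 @ bit 14 → (0x957d>>14)&0x3 = 0x2
prio:13 @ bit 1 → (0x957d>>1)&0x1fff = 0xabe  ←
addr_hi:1 @ bit 0 → (0x957d>>0)&0x1 = 0x1
prio signed 13b, MSB=0: value = 2750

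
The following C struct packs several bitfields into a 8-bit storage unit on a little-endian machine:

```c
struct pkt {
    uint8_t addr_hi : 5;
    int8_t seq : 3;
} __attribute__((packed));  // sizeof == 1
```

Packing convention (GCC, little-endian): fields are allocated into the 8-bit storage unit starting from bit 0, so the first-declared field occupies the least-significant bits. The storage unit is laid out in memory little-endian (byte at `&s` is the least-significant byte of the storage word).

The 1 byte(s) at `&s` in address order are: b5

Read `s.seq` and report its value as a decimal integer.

[0]=0xb5 (little-endian) → word 0xb5
addr_hi:5 @ bit 0 → (0xb5>>0)&0x1f = 0x15
seq:3 @ bit 5 → (0xb5>>5)&0x7 = 0x5  ←
seq signed 3b, MSB=1: 5 - 8 = -3

-3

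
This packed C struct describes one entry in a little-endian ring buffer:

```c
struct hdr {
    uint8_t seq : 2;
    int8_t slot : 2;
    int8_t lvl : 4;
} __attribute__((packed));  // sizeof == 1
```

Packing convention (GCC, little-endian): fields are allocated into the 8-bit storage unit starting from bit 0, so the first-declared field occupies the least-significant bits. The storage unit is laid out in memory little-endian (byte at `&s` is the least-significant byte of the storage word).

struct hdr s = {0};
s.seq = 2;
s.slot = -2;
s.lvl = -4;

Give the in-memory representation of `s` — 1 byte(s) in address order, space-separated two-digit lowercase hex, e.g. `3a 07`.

ca

seq:2 = 2 → 0x2 << 0 → word 0x02
slot:2 = -2 → 0x2 << 2 → word 0x0a
lvl:4 = -4 → 0xc << 4 → word 0xca
word = 0xca → little-endian bytes:
  [0]=0xca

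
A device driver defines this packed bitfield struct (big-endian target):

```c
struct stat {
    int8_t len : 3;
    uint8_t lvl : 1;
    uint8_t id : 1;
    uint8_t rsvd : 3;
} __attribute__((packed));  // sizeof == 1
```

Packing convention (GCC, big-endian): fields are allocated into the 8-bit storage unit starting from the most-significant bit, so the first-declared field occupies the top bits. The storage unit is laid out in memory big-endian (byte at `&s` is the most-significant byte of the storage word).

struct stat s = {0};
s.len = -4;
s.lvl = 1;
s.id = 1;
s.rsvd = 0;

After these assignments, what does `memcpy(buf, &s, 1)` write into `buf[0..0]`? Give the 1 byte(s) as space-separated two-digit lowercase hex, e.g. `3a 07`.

98

[5+:3] len=-4 & 0x7 = 0x4; word=0x80
[4+:1] lvl=1 & 0x1 = 0x1; word=0x90
[3+:1] id=1 & 0x1 = 0x1; word=0x98
[0+:3] rsvd=0 & 0x7 = 0x0; word=0x98
word = 0x98 → big-endian bytes:
  [0]=0x98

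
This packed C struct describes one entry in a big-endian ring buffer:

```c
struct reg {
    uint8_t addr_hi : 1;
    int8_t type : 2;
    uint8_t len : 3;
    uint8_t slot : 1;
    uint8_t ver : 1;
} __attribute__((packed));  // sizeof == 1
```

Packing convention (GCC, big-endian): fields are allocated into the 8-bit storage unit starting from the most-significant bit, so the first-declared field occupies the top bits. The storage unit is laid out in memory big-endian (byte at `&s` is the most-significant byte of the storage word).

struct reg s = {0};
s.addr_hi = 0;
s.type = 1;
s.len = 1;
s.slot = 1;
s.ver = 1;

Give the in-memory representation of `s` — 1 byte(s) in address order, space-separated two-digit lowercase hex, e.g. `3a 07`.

27

[7+:1] addr_hi=0 & 0x1 = 0x0; word=0x00
[5+:2] type=1 & 0x3 = 0x1; word=0x20
[2+:3] len=1 & 0x7 = 0x1; word=0x24
[1+:1] slot=1 & 0x1 = 0x1; word=0x26
[0+:1] ver=1 & 0x1 = 0x1; word=0x27
word = 0x27 → big-endian bytes:
  [0]=0x27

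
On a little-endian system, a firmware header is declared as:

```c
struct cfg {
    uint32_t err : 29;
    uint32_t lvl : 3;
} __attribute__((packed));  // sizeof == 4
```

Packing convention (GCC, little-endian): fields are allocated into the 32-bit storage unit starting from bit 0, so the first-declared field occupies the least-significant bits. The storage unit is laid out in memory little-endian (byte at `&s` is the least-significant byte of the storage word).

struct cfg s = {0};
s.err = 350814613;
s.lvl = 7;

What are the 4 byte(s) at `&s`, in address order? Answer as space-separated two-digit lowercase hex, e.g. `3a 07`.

95 01 e9 f4

[0+:29] err=350814613 & 0x1fffffff = 0x14e90195; word=0x14e90195
[29+:3] lvl=7 & 0x7 = 0x7; word=0xf4e90195
word = 0xf4e90195 → little-endian bytes:
  [0]=0x95  [1]=0x01  [2]=0xe9  [3]=0xf4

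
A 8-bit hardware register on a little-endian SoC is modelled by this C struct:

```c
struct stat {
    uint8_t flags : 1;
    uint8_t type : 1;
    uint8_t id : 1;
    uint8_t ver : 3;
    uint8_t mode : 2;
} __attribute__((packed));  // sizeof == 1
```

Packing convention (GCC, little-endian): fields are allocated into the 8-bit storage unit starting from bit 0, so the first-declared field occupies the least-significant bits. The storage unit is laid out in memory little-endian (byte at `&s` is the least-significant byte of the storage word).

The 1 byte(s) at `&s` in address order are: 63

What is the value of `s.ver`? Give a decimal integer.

[0]=0x63 (little-endian) → word 0x63
flags:1 @ bit 0 → (0x63>>0)&0x1 = 0x1
type:1 @ bit 1 → (0x63>>1)&0x1 = 0x1
id:1 @ bit 2 → (0x63>>2)&0x1 = 0x0
ver:3 @ bit 3 → (0x63>>3)&0x7 = 0x4  ←
mode:2 @ bit 6 → (0x63>>6)&0x3 = 0x1

4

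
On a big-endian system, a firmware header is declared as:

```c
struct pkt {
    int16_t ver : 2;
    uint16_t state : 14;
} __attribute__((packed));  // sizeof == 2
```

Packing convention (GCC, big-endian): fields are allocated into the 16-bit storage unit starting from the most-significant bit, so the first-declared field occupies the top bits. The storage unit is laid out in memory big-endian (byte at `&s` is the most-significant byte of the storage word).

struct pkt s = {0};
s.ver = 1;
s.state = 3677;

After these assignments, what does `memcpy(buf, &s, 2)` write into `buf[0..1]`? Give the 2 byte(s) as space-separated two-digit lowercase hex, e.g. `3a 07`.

4e 5d

ver (2b) val=1 bits=0x1 at bit 14: 0x4000
state (14b) val=3677 bits=0xe5d at bit 0: 0x4e5d
word = 0x4e5d → big-endian bytes:
  [0]=0x4e  [1]=0x5d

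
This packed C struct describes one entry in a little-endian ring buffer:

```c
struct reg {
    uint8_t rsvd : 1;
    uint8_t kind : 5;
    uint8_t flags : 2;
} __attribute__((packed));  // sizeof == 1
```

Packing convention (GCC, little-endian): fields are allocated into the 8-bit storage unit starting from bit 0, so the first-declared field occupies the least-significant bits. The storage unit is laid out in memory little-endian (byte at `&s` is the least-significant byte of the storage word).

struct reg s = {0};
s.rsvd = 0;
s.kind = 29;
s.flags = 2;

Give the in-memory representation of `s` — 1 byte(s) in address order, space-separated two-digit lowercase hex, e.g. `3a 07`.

ba

rsvd (1b) val=0 bits=0x0 at bit 0: 0x00
kind (5b) val=29 bits=0x1d at bit 1: 0x3a
flags (2b) val=2 bits=0x2 at bit 6: 0xba
word = 0xba → little-endian bytes:
  [0]=0xba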